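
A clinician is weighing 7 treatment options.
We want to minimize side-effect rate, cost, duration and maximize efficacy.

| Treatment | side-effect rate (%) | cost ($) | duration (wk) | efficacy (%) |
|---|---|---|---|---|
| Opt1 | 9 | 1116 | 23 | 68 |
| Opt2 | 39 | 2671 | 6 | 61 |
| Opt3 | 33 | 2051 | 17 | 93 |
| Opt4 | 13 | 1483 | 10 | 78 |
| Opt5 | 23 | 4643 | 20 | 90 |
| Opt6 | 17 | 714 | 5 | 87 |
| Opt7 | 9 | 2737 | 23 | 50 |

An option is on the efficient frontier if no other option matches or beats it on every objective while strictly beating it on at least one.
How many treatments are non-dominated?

5

Opt1: not dominated.
Opt2: dominated by Opt6 (side-effect rate 17≤39, cost 714≤2671, duration 5≤6, efficacy 87≥61).
Opt3: not dominated (best efficacy).
Opt4: not dominated.
Opt5: not dominated.
Opt6: not dominated (best cost).
Opt7: dominated by Opt1 (side-effect rate 9≤9, cost 1116≤2737, duration 23≤23, efficacy 68≥50).
Pareto-optimal: Opt1, Opt3, Opt4, Opt5, Opt6 → 5.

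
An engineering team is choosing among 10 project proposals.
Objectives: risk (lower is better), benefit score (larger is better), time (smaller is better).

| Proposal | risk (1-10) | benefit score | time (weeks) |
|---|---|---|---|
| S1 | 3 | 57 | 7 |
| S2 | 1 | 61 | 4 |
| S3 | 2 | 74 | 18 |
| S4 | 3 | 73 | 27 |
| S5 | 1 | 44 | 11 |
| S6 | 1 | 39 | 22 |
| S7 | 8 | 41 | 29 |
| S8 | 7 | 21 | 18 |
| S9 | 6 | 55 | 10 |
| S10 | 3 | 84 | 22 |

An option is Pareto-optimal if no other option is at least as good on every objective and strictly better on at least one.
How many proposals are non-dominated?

S1: dominated by S2 (risk 1≤3, benefit score 61≥57, time 4≤7).
S2: not dominated (best time).
S3: not dominated.
S4: dominated by S3 (risk 2≤3, benefit score 74≥73, time 18≤27).
S5: dominated by S2 (risk 1≤1, benefit score 61≥44, time 4≤11).
S6: dominated by S2 (risk 1≤1, benefit score 61≥39, time 4≤22).
S7: dominated by S1 (risk 3≤8, benefit score 57≥41, time 7≤29).
S8: dominated by S1 (risk 3≤7, benefit score 57≥21, time 7≤18).
S9: dominated by S1 (risk 3≤6, benefit score 57≥55, time 7≤10).
S10: not dominated (best benefit score).
Pareto-optimal: S2, S3, S10 → 3.

3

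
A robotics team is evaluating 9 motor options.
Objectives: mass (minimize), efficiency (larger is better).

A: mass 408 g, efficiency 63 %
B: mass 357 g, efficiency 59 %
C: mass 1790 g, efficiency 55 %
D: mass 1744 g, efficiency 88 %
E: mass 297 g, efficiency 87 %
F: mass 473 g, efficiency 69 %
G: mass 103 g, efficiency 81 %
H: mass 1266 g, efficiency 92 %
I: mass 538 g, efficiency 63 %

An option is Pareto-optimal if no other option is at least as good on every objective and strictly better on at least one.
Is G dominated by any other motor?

A: worse on mass (408 vs 103).
B: worse on mass (357 vs 103).
C: worse on mass (1790 vs 103).
D: worse on mass (1744 vs 103).
E: worse on mass (297 vs 103).
F: worse on mass (473 vs 103).
H: worse on mass (1266 vs 103).
I: worse on mass (538 vs 103).
No option is at least as good as G on every objective and strictly better on one.

No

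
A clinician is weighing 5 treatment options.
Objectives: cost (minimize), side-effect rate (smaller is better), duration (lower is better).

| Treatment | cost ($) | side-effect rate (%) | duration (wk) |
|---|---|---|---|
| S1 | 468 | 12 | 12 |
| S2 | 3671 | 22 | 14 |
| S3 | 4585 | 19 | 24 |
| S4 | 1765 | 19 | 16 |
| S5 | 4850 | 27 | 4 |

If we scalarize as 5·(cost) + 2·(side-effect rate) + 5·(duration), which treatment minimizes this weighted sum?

S1: 5·468 + 2·12 + 5·12 = 2424
S2: 5·3671 + 2·22 + 5·14 = 18469
S3: 5·4585 + 2·19 + 5·24 = 23083
S4: 5·1765 + 2·19 + 5·16 = 8943
S5: 5·4850 + 2·27 + 5·4 = 24324
Lowest: S1 at 2424.

S1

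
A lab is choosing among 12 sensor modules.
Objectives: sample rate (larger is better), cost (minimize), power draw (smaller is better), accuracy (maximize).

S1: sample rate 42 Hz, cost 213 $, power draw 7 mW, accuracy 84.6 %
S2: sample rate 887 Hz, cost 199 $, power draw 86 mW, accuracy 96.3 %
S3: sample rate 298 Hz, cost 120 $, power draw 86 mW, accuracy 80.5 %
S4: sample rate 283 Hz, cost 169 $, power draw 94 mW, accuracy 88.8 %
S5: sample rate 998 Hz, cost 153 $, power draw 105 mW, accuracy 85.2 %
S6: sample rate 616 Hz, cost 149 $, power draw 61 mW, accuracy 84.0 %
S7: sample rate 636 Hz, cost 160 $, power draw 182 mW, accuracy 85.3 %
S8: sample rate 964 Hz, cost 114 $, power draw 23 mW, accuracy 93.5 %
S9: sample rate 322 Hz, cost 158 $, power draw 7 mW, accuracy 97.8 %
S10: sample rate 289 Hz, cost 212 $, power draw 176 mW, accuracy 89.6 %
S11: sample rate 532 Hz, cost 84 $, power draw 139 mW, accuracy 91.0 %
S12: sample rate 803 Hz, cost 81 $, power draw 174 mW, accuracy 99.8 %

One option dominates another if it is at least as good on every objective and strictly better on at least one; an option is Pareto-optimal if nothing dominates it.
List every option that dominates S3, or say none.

S8

S8: sample rate 964≥298, cost 114≤120, power draw 23≤86, accuracy 93.5≥80.5 — dominates S3.
Others (S1, S2, S4, S5, S6, S7, S9, S10, S11, S12) are each worse than S3 on at least one objective.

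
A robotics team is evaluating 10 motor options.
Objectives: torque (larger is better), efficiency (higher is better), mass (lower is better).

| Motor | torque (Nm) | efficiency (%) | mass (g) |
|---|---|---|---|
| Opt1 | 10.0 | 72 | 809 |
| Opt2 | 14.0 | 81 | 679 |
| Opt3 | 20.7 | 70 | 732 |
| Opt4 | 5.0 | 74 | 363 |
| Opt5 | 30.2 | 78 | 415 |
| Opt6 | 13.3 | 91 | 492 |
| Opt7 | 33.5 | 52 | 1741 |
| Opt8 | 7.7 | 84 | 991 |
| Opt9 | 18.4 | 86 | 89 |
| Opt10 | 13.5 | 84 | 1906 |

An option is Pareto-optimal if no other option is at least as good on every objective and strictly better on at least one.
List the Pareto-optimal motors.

Opt5, Opt6, Opt7, Opt9

Opt1: dominated by Opt2 (torque 14.0≥10.0, efficiency 81≥72, mass 679≤809).
Opt2: dominated by Opt9 (torque 18.4≥14.0, efficiency 86≥81, mass 89≤679).
Opt3: dominated by Opt5 (torque 30.2≥20.7, efficiency 78≥70, mass 415≤732).
Opt4: dominated by Opt9 (torque 18.4≥5.0, efficiency 86≥74, mass 89≤363).
Opt5: not dominated.
Opt6: not dominated (best efficiency).
Opt7: not dominated (best torque).
Opt8: dominated by Opt6 (torque 13.3≥7.7, efficiency 91≥84, mass 492≤991).
Opt9: not dominated (best mass).
Opt10: dominated by Opt9 (torque 18.4≥13.5, efficiency 86≥84, mass 89≤1906).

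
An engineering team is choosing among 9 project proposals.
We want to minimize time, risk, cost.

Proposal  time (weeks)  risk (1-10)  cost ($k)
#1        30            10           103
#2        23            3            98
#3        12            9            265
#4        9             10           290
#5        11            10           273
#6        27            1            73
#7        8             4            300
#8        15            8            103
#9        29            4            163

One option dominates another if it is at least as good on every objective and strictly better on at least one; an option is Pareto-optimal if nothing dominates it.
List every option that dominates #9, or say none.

#2: time 23≤29, risk 3≤4, cost 98≤163 — dominates #9.
#6: time 27≤29, risk 1≤4, cost 73≤163 — dominates #9.
Others (#1, #3, #4, #5, #7, #8) are each worse than #9 on at least one objective.

#2, #6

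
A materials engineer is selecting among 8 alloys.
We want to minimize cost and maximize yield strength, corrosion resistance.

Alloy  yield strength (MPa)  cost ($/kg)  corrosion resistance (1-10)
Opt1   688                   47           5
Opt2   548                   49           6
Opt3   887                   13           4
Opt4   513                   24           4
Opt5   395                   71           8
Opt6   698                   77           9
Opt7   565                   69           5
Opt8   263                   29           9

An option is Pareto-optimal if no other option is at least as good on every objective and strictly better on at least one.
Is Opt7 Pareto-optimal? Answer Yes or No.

No

Opt1 vs Opt7: yield strength 688≥565, cost 47≤69, corrosion resistance 5≥5 — Opt1 is at least as good on every objective and strictly better on at least one, so Opt1 dominates Opt7.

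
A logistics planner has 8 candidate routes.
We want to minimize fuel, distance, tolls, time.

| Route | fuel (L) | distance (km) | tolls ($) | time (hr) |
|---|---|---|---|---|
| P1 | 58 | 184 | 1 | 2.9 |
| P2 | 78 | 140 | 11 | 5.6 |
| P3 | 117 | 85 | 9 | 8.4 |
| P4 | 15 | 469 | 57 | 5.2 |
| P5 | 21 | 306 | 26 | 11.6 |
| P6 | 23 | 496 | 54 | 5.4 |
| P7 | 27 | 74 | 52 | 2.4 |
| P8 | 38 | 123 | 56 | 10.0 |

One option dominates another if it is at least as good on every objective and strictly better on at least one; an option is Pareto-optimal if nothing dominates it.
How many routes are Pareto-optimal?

P1: not dominated (best tolls).
P2: not dominated.
P3: not dominated.
P4: not dominated (best fuel).
P5: not dominated.
P6: not dominated.
P7: not dominated (best distance).
P8: dominated by P7 (fuel 27≤38, distance 74≤123, tolls 52≤56, time 2.4≤10.0).
Pareto-optimal: P1, P2, P3, P4, P5, P6, P7 → 7.

7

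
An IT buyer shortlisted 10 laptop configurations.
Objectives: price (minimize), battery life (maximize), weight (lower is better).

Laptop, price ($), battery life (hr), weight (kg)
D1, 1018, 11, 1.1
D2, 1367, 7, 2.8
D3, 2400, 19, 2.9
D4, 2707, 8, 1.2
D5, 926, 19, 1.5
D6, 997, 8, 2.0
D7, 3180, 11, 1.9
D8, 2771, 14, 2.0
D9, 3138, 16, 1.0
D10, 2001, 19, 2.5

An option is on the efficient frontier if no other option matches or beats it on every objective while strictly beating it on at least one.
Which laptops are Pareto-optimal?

D1: not dominated.
D2: dominated by D1 (price 1018≤1367, battery life 11≥7, weight 1.1≤2.8).
D3: dominated by D5 (price 926≤2400, battery life 19≥19, weight 1.5≤2.9).
D4: dominated by D1 (price 1018≤2707, battery life 11≥8, weight 1.1≤1.2).
D5: not dominated (best price).
D6: dominated by D5 (price 926≤997, battery life 19≥8, weight 1.5≤2.0).
D7: dominated by D1 (price 1018≤3180, battery life 11≥11, weight 1.1≤1.9).
D8: dominated by D5 (price 926≤2771, battery life 19≥14, weight 1.5≤2.0).
D9: not dominated (best weight).
D10: dominated by D5 (price 926≤2001, battery life 19≥19, weight 1.5≤2.5).

D1, D5, D9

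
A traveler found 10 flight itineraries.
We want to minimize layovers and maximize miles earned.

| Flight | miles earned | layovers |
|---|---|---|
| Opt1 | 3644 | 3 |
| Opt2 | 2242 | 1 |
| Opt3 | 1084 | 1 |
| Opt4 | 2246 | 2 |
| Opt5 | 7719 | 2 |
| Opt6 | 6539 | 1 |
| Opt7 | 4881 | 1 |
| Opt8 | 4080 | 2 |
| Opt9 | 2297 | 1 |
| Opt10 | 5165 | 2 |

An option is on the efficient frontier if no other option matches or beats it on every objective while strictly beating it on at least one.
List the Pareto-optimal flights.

Opt1: dominated by Opt5 (miles earned 7719≥3644, layovers 2≤3).
Opt2: dominated by Opt6 (miles earned 6539≥2242, layovers 1≤1).
Opt3: dominated by Opt2 (miles earned 2242≥1084, layovers 1≤1).
Opt4: dominated by Opt5 (miles earned 7719≥2246, layovers 2≤2).
Opt5: not dominated (best miles earned).
Opt6: not dominated.
Opt7: dominated by Opt6 (miles earned 6539≥4881, layovers 1≤1).
Opt8: dominated by Opt5 (miles earned 7719≥4080, layovers 2≤2).
Opt9: dominated by Opt6 (miles earned 6539≥2297, layovers 1≤1).
Opt10: dominated by Opt5 (miles earned 7719≥5165, layovers 2≤2).

Opt5, Opt6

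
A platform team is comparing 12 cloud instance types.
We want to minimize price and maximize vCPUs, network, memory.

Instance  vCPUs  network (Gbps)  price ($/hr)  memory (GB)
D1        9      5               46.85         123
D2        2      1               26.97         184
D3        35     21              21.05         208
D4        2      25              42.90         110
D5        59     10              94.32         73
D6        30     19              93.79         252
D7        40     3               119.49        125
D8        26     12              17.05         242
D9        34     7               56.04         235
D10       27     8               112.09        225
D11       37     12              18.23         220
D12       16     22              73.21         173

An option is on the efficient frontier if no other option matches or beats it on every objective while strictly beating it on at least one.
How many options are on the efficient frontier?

D1: dominated by D3 (vCPUs 35≥9, network 21≥5, price 21.05≤46.85, memory 208≥123).
D2: dominated by D3 (vCPUs 35≥2, network 21≥1, price 21.05≤26.97, memory 208≥184).
D3: not dominated.
D4: not dominated (best network).
D5: not dominated (best vCPUs).
D6: not dominated (best memory).
D7: not dominated.
D8: not dominated (best price).
D9: not dominated.
D10: dominated by D6 (vCPUs 30≥27, network 19≥8, price 93.79≤112.09, memory 252≥225).
D11: not dominated.
D12: not dominated.
Pareto-optimal: D3, D4, D5, D6, D7, D8, D9, D11, D12 → 9.

9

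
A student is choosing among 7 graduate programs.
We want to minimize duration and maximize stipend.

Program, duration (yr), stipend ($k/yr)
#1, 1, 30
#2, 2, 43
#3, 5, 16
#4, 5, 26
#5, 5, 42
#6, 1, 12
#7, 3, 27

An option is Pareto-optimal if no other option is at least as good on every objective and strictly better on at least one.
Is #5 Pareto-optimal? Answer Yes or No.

No

#2 vs #5: duration 2≤5, stipend 43≥42 — #2 is at least as good on every objective and strictly better on at least one, so #2 dominates #5.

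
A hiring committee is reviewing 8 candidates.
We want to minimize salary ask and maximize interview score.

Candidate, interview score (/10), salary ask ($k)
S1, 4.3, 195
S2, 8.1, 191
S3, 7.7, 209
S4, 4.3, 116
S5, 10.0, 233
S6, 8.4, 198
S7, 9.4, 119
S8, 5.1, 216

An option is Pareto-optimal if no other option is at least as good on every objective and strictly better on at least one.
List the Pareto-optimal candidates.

S4, S5, S7

S1: dominated by S2 (interview score 8.1≥4.3, salary ask 191≤195).
S2: dominated by S7 (interview score 9.4≥8.1, salary ask 119≤191).
S3: dominated by S2 (interview score 8.1≥7.7, salary ask 191≤209).
S4: not dominated (best salary ask).
S5: not dominated (best interview score).
S6: dominated by S7 (interview score 9.4≥8.4, salary ask 119≤198).
S7: not dominated.
S8: dominated by S2 (interview score 8.1≥5.1, salary ask 191≤216).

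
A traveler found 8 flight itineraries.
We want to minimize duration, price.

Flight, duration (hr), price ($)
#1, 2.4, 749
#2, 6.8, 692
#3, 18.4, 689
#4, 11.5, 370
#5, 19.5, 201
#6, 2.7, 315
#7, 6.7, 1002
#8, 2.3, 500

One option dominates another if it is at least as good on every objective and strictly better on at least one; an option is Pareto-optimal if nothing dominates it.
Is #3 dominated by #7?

No

#7 vs #3: #7 is worse on price (1002 vs 689), so it does not dominate #3.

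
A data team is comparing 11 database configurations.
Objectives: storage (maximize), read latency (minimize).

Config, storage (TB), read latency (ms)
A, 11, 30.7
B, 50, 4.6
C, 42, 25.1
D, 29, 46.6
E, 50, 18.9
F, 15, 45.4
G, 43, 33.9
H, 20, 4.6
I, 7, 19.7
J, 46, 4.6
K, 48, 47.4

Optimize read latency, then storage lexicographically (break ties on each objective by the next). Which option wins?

First minimize read latency: best is 4.6, kept {B, H, J}.
Then maximize storage: best is 50, kept {B}.

B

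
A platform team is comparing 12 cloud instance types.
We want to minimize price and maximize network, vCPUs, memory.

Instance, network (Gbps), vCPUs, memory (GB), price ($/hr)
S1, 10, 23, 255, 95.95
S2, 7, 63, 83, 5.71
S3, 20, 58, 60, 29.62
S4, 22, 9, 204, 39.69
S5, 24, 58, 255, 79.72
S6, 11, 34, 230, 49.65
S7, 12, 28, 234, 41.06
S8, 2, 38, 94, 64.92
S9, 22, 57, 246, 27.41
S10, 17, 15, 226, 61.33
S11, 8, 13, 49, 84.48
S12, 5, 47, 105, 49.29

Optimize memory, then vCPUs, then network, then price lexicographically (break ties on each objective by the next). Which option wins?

First maximize memory: best is 255, kept {S1, S5}.
Then maximize vCPUs: best is 58, kept {S5}.

S5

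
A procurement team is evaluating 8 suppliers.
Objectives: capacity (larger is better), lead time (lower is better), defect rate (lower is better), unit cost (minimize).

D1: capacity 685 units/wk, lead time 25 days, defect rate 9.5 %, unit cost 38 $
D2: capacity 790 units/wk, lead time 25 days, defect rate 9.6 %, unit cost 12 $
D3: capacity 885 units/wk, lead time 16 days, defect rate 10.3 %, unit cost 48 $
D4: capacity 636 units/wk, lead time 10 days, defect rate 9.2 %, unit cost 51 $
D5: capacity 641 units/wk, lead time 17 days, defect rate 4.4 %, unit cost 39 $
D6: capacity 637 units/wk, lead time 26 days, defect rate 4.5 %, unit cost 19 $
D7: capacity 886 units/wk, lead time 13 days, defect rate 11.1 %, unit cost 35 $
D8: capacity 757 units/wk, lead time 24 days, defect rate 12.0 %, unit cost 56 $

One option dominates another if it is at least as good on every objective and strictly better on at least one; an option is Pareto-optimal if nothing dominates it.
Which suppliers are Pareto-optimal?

D1: not dominated.
D2: not dominated (best unit cost).
D3: not dominated.
D4: not dominated (best lead time).
D5: not dominated (best defect rate).
D6: not dominated.
D7: not dominated (best capacity).
D8: dominated by D3 (capacity 885≥757, lead time 16≤24, defect rate 10.3≤12.0, unit cost 48≤56).

D1, D2, D3, D4, D5, D6, D7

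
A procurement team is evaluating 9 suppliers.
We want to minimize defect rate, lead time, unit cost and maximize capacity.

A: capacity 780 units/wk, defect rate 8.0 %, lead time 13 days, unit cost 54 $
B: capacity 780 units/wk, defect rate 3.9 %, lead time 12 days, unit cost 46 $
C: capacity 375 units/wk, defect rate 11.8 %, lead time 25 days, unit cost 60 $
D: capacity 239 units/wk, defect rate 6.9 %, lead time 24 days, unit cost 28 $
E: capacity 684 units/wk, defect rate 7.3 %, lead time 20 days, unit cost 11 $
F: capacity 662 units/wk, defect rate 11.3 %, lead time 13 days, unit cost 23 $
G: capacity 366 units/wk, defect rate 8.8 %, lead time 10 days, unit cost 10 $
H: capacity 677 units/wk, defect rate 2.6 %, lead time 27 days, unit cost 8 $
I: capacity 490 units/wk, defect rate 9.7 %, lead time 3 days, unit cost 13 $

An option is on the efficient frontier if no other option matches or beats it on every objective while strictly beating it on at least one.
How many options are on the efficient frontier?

7

A: dominated by B (capacity 780≥780, defect rate 3.9≤8.0, lead time 12≤13, unit cost 46≤54).
B: not dominated.
C: dominated by A (capacity 780≥375, defect rate 8.0≤11.8, lead time 13≤25, unit cost 54≤60).
D: not dominated.
E: not dominated.
F: not dominated.
G: not dominated.
H: not dominated (best defect rate).
I: not dominated (best lead time).
Pareto-optimal: B, D, E, F, G, H, I → 7.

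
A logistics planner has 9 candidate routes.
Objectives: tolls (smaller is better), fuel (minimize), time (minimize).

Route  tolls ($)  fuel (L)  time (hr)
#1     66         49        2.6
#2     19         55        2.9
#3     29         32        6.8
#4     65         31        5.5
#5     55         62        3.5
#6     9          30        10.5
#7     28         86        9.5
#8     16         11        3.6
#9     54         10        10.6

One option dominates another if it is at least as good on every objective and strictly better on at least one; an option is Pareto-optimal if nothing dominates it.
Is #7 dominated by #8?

Yes

#8 vs #7: tolls 16≤28, fuel 11≤86, time 3.6≤9.5 — #8 is at least as good on every objective with at least one strict improvement.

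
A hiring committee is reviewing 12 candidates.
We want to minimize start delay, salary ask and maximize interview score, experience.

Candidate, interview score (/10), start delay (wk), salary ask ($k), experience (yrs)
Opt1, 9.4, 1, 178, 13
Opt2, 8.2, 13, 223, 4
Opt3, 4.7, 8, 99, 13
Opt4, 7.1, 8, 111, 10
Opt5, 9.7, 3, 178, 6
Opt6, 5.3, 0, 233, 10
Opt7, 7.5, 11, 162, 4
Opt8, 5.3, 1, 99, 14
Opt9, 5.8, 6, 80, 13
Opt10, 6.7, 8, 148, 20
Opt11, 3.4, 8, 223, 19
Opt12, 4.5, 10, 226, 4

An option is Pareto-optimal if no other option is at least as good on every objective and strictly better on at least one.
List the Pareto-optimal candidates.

Opt1, Opt4, Opt5, Opt6, Opt7, Opt8, Opt9, Opt10

Opt1: not dominated.
Opt2: dominated by Opt1 (interview score 9.4≥8.2, start delay 1≤13, salary ask 178≤223, experience 13≥4).
Opt3: dominated by Opt8 (interview score 5.3≥4.7, start delay 1≤8, salary ask 99≤99, experience 14≥13).
Opt4: not dominated.
Opt5: not dominated (best interview score).
Opt6: not dominated (best start delay).
Opt7: not dominated.
Opt8: not dominated.
Opt9: not dominated (best salary ask).
Opt10: not dominated (best experience).
Opt11: dominated by Opt10 (interview score 6.7≥3.4, start delay 8≤8, salary ask 148≤223, experience 20≥19).
Opt12: dominated by Opt1 (interview score 9.4≥4.5, start delay 1≤10, salary ask 178≤226, experience 13≥4).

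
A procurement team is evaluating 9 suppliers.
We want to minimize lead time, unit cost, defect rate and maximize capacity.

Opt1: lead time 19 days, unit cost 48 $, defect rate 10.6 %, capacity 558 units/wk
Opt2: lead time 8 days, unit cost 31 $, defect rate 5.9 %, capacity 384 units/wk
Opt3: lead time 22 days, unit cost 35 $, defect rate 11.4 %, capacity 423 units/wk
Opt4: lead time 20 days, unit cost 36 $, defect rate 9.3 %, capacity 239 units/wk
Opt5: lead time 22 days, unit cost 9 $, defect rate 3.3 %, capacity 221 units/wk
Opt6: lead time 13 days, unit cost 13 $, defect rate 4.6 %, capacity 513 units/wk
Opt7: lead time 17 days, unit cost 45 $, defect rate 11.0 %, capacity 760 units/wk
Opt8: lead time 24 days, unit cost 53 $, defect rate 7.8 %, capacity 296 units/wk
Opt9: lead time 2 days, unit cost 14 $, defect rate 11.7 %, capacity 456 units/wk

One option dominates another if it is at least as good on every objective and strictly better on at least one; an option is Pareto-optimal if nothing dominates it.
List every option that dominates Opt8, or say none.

Opt2, Opt6

Opt2: lead time 8≤24, unit cost 31≤53, defect rate 5.9≤7.8, capacity 384≥296 — dominates Opt8.
Opt6: lead time 13≤24, unit cost 13≤53, defect rate 4.6≤7.8, capacity 513≥296 — dominates Opt8.
Others (Opt1, Opt3, Opt4, Opt5, Opt7, Opt9) are each worse than Opt8 on at least one objective.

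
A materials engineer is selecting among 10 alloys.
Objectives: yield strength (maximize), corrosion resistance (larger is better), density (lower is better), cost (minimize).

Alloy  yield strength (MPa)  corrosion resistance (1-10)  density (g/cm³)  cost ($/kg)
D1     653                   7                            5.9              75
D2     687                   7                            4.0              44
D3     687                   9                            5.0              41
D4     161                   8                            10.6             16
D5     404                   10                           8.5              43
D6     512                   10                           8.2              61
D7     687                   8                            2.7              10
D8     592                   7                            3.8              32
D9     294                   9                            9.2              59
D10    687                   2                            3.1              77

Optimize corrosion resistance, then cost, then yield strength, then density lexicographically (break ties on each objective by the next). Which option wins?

D5

First maximize corrosion resistance: best is 10, kept {D5, D6}.
Then minimize cost: best is 43, kept {D5}.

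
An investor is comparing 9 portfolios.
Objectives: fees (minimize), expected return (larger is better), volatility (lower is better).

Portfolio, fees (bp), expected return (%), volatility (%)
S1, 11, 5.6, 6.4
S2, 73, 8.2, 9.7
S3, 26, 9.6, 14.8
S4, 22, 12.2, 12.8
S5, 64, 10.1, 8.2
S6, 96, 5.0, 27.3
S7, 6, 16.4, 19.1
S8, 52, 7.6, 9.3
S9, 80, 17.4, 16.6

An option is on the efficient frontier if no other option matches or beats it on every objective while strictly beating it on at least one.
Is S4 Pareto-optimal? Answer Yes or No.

Yes

S1: worse on expected return (5.6 vs 12.2).
S2: worse on fees (73 vs 22).
S3: worse on fees (26 vs 22).
S5: worse on fees (64 vs 22).
S6: worse on fees (96 vs 22).
S7: worse on volatility (19.1 vs 12.8).
S8: worse on fees (52 vs 22).
S9: worse on fees (80 vs 22).
No option is at least as good as S4 on every objective and strictly better on one.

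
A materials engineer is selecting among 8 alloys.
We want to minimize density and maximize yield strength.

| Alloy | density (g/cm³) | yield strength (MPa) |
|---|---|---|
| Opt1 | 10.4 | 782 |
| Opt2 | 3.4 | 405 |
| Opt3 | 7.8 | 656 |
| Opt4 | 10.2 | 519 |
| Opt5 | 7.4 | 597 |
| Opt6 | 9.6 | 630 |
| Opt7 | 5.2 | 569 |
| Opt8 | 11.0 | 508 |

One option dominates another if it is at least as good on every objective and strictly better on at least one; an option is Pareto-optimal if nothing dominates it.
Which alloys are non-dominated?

Opt1, Opt2, Opt3, Opt5, Opt7

Opt1: not dominated (best yield strength).
Opt2: not dominated (best density).
Opt3: not dominated.
Opt4: dominated by Opt3 (density 7.8≤10.2, yield strength 656≥519).
Opt5: not dominated.
Opt6: dominated by Opt3 (density 7.8≤9.6, yield strength 656≥630).
Opt7: not dominated.
Opt8: dominated by Opt1 (density 10.4≤11.0, yield strength 782≥508).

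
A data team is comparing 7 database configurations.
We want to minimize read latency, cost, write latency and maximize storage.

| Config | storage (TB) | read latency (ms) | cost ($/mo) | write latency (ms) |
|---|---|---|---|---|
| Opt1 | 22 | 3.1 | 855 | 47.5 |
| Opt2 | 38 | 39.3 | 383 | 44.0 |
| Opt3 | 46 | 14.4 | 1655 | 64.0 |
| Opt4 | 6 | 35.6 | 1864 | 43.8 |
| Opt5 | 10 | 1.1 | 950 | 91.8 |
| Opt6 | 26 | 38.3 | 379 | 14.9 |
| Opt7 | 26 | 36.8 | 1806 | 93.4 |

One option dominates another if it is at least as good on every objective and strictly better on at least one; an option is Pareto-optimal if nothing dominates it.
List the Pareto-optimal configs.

Opt1: not dominated.
Opt2: not dominated.
Opt3: not dominated (best storage).
Opt4: not dominated.
Opt5: not dominated (best read latency).
Opt6: not dominated (best cost).
Opt7: dominated by Opt3 (storage 46≥26, read latency 14.4≤36.8, cost 1655≤1806, write latency 64.0≤93.4).

Opt1, Opt2, Opt3, Opt4, Opt5, Opt6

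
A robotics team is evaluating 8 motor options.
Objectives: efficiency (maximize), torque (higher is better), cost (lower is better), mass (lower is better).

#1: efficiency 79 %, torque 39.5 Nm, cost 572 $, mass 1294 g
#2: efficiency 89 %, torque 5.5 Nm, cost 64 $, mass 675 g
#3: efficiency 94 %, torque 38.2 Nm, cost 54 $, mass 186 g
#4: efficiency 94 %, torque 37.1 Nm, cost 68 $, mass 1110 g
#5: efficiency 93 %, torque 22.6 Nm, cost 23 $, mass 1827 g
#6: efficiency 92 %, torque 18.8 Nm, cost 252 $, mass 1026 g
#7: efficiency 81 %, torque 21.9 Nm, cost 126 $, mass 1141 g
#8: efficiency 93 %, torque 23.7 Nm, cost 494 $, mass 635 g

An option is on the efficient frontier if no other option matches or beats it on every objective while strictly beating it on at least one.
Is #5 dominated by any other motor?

#1: worse on efficiency (79 vs 93).
#2: worse on efficiency (89 vs 93).
#3: worse on cost (54 vs 23).
#4: worse on cost (68 vs 23).
#6: worse on efficiency (92 vs 93).
#7: worse on efficiency (81 vs 93).
#8: worse on cost (494 vs 23).
No option is at least as good as #5 on every objective and strictly better on one.

No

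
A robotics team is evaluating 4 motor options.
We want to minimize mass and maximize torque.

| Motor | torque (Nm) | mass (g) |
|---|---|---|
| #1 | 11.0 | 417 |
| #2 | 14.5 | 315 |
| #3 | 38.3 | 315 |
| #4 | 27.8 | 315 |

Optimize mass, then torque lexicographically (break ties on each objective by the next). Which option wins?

#3

First minimize mass: best is 315, kept {#2, #3, #4}.
Then maximize torque: best is 38.3, kept {#3}.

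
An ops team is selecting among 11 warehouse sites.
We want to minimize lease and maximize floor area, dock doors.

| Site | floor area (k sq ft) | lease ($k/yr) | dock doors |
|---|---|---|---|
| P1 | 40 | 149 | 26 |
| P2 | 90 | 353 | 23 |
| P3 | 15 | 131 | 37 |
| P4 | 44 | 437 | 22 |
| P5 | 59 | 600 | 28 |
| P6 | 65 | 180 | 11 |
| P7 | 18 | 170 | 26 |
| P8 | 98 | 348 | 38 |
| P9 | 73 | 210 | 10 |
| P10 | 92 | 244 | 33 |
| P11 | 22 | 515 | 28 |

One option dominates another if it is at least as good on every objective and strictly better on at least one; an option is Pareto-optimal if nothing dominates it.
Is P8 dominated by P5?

P5 vs P8: P5 is worse on floor area (59 vs 98), so it does not dominate P8.

No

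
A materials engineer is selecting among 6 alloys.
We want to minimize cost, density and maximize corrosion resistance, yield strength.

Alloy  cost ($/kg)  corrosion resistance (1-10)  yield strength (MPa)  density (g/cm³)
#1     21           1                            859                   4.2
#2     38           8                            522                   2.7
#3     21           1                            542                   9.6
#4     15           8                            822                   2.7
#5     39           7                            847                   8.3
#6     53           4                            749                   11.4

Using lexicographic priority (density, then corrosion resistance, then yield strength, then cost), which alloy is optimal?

First minimize density: best is 2.7, kept {#2, #4}.
Then maximize corrosion resistance: best is 8, kept {#2, #4}.
Then maximize yield strength: best is 822, kept {#4}.

#4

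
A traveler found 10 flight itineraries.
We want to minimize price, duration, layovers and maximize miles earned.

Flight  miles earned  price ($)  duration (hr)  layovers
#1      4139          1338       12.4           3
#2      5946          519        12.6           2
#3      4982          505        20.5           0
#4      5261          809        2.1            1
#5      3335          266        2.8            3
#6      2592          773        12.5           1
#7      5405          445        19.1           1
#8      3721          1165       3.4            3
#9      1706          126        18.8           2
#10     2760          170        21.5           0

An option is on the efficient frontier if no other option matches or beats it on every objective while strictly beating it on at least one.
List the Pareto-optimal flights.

#2, #3, #4, #5, #6, #7, #9, #10

#1: dominated by #4 (miles earned 5261≥4139, price 809≤1338, duration 2.1≤12.4, layovers 1≤3).
#2: not dominated (best miles earned).
#3: not dominated.
#4: not dominated (best duration).
#5: not dominated.
#6: not dominated.
#7: not dominated.
#8: dominated by #4 (miles earned 5261≥3721, price 809≤1165, duration 2.1≤3.4, layovers 1≤3).
#9: not dominated (best price).
#10: not dominated.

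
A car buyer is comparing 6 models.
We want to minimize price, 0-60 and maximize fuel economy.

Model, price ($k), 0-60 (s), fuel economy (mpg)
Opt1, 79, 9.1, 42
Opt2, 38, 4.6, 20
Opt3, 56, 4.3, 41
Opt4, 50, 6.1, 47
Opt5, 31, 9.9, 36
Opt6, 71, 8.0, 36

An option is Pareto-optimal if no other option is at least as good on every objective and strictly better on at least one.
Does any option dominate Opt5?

Opt1: worse on price (79 vs 31).
Opt2: worse on price (38 vs 31).
Opt3: worse on price (56 vs 31).
Opt4: worse on price (50 vs 31).
Opt6: worse on price (71 vs 31).
No option is at least as good as Opt5 on every objective and strictly better on one.

No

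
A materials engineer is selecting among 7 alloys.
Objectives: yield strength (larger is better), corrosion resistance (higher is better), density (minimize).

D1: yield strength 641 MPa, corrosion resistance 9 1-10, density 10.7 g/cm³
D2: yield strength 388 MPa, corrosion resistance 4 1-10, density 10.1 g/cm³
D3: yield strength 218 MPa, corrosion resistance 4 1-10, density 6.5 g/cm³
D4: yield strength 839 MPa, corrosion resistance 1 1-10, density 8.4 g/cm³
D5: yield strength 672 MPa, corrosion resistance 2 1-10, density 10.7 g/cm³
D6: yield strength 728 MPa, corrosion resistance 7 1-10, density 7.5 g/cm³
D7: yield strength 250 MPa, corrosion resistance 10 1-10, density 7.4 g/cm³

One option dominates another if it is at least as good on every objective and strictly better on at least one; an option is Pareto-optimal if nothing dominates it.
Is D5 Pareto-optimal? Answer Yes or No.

D6 vs D5: yield strength 728≥672, corrosion resistance 7≥2, density 7.5≤10.7 — D6 is at least as good on every objective and strictly better on at least one, so D6 dominates D5.

No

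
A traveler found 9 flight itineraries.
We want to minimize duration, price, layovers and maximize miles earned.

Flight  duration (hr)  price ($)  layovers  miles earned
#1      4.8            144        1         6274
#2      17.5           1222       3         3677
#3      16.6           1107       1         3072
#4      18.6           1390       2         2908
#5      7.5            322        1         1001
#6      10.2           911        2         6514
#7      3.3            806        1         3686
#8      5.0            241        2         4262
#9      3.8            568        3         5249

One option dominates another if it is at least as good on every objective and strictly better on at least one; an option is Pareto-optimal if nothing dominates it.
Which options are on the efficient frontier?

#1: not dominated (best price).
#2: dominated by #1 (duration 4.8≤17.5, price 144≤1222, layovers 1≤3, miles earned 6274≥3677).
#3: dominated by #1 (duration 4.8≤16.6, price 144≤1107, layovers 1≤1, miles earned 6274≥3072).
#4: dominated by #1 (duration 4.8≤18.6, price 144≤1390, layovers 1≤2, miles earned 6274≥2908).
#5: dominated by #1 (duration 4.8≤7.5, price 144≤322, layovers 1≤1, miles earned 6274≥1001).
#6: not dominated (best miles earned).
#7: not dominated (best duration).
#8: dominated by #1 (duration 4.8≤5.0, price 144≤241, layovers 1≤2, miles earned 6274≥4262).
#9: not dominated.

#1, #6, #7, #9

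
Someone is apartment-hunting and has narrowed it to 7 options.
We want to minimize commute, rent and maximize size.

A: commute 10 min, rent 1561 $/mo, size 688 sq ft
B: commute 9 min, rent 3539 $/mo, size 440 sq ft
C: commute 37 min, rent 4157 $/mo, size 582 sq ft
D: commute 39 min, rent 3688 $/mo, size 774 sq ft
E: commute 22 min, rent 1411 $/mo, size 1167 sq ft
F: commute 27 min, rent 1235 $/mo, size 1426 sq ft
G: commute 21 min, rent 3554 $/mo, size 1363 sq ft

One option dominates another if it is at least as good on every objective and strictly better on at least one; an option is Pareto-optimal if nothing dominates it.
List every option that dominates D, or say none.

E: commute 22≤39, rent 1411≤3688, size 1167≥774 — dominates D.
F: commute 27≤39, rent 1235≤3688, size 1426≥774 — dominates D.
G: commute 21≤39, rent 3554≤3688, size 1363≥774 — dominates D.
Others (A, B, C) are each worse than D on at least one objective.

E, F, G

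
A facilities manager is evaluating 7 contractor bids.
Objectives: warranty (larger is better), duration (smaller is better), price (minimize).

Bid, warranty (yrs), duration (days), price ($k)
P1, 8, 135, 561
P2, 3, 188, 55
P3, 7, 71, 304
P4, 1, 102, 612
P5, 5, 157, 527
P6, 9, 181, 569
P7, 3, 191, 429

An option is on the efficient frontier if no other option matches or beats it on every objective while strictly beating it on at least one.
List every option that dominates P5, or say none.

P3

P3: warranty 7≥5, duration 71≤157, price 304≤527 — dominates P5.
Others (P1, P2, P4, P6, P7) are each worse than P5 on at least one objective.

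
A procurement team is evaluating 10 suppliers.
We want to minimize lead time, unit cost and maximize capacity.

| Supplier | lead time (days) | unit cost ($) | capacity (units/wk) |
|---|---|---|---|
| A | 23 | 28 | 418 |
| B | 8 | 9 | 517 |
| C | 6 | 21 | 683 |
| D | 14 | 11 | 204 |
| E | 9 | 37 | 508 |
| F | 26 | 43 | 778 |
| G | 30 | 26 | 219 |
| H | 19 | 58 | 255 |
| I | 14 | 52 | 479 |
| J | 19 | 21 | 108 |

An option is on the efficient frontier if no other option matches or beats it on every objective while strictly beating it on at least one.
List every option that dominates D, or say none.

B: lead time 8≤14, unit cost 9≤11, capacity 517≥204 — dominates D.
Others (A, C, E, F, G, H, I, J) are each worse than D on at least one objective.

B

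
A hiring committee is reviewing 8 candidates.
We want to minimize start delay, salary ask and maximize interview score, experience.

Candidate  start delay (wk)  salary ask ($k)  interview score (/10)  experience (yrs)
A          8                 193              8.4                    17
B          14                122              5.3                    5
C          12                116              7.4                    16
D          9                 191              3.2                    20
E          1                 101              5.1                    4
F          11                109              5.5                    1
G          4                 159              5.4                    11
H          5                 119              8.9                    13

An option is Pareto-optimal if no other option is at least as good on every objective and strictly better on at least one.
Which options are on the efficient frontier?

A: not dominated.
B: dominated by C (start delay 12≤14, salary ask 116≤122, interview score 7.4≥5.3, experience 16≥5).
C: not dominated.
D: not dominated (best experience).
E: not dominated (best start delay).
F: not dominated.
G: not dominated.
H: not dominated (best interview score).

A, C, D, E, F, G, H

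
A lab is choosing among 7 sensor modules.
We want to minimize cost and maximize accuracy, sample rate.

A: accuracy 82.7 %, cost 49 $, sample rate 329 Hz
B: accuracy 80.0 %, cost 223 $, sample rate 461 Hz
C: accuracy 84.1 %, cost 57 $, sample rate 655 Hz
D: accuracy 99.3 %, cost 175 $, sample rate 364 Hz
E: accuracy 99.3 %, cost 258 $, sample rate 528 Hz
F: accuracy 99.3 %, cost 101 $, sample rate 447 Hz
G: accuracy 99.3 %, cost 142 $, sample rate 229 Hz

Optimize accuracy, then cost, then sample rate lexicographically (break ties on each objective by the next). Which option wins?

F

First maximize accuracy: best is 99.3, kept {D, E, F, G}.
Then minimize cost: best is 101, kept {F}.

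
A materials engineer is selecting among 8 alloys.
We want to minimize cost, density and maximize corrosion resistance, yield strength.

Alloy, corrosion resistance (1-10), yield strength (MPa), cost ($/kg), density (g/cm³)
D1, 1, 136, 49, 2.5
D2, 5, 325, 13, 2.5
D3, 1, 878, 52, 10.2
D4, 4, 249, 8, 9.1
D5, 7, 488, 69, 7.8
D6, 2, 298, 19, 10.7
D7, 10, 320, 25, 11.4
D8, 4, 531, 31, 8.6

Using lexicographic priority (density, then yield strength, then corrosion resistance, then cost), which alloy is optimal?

First minimize density: best is 2.5, kept {D1, D2}.
Then maximize yield strength: best is 325, kept {D2}.

D2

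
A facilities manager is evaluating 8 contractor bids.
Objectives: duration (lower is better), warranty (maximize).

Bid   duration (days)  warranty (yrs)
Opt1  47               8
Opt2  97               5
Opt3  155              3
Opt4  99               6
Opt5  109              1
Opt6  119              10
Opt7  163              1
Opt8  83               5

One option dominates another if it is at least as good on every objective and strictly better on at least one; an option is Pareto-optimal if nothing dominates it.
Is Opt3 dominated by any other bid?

Yes

Opt1 vs Opt3: duration 47≤155, warranty 8≥3 — Opt1 is at least as good on every objective and strictly better on at least one, so Opt1 dominates Opt3.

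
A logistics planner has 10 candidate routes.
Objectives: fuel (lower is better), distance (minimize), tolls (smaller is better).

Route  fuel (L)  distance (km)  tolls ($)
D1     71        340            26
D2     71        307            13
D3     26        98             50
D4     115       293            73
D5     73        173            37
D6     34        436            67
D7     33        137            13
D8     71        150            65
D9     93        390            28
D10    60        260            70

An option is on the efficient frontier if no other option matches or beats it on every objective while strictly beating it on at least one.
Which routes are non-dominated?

D1: dominated by D2 (fuel 71≤71, distance 307≤340, tolls 13≤26).
D2: dominated by D7 (fuel 33≤71, distance 137≤307, tolls 13≤13).
D3: not dominated (best fuel).
D4: dominated by D3 (fuel 26≤115, distance 98≤293, tolls 50≤73).
D5: dominated by D7 (fuel 33≤73, distance 137≤173, tolls 13≤37).
D6: dominated by D3 (fuel 26≤34, distance 98≤436, tolls 50≤67).
D7: not dominated.
D8: dominated by D3 (fuel 26≤71, distance 98≤150, tolls 50≤65).
D9: dominated by D1 (fuel 71≤93, distance 340≤390, tolls 26≤28).
D10: dominated by D3 (fuel 26≤60, distance 98≤260, tolls 50≤70).

D3, D7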